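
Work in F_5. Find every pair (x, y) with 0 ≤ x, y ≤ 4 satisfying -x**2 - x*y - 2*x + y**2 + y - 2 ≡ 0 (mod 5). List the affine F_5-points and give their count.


Affine F_5-points: {(0, 1), (0, 3), (1, 0), (2, 0), (2, 1)}; count = 5.

For each of the 25 pairs (x, y) ∈ F_5², evaluate f(x, y) mod 5. Record the zeros.
  x = 0: [0↦3, 1↦0, 2↦4, 3↦0, 4↦3]  zeros at y ∈ {1, 3}
  x = 1: [0↦0, 1↦1, 2↦4, 3↦4, 4↦1]  zeros at y ∈ {0}
  x = 2: [0↦0, 1↦0, 2↦2, 3↦1, 4↦2]  zeros at y ∈ {0, 1}
  x = 3: [0↦3, 1↦2, 2↦3, 3↦1, 4↦1]  zeros at y ∈ ∅
  x = 4: [0↦4, 1↦2, 2↦2, 3↦4, 4↦3]  zeros at y ∈ ∅
Collecting zeros: affine points = {(0, 1), (0, 3), (1, 0), (2, 0), (2, 1)}.
Total count |C(F_5)_aff| = 5.


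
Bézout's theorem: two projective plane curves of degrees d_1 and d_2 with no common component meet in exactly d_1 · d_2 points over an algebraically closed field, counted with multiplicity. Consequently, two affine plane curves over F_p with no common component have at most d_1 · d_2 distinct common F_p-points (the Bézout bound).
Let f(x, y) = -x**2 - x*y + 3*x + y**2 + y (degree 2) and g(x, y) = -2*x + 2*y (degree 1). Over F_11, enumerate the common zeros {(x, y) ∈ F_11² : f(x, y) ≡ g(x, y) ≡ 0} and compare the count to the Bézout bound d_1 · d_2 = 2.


Common zeros: {(0, 0), (4, 4)}; count = 2; Bézout bound = 2.

deg(f) = 2, deg(g) = 1, so Bézout bound = 2.
Scan x ∈ F_11. For each x, list the y ∈ F_11 with f(x, y) ≡ 0 and those with g(x, y) ≡ 0 (mod 11); the common zeros in that column are the intersection.
  x = 0: f ≡ 0 at y ∈ {0, 10}; g ≡ 0 at y ∈ {0}; common: {0}.
  x = 1: f ≡ 0 at y ∈ {3, 8}; g ≡ 0 at y ∈ {1}; common: ∅.
  x = 2: f ≡ 0 at y ∈ {5, 7}; g ≡ 0 at y ∈ {2}; common: ∅.
  x = 3: f ≡ 0 at y ∈ {0, 2}; g ≡ 0 at y ∈ {3}; common: ∅.
  x = 4: f ≡ 0 at y ∈ {4, 10}; g ≡ 0 at y ∈ {4}; common: {4}.
  x = 5: f ≡ 0 at y ∈ {7, 8}; g ≡ 0 at y ∈ {5}; common: ∅.
  x = 6: f ≡ 0 at y ∈ {1, 4}; g ≡ 0 at y ∈ {6}; common: ∅.
  x = 7: f ≡ 0 at y ∈ {1, 5}; g ≡ 0 at y ∈ {7}; common: ∅.
  x = 8: f ≡ 0 at y ∈ {9}; g ≡ 0 at y ∈ {8}; common: ∅.
  x = 9: f ≡ 0 at y ∈ {2, 6}; g ≡ 0 at y ∈ {9}; common: ∅.
  x = 10: f ≡ 0 at y ∈ {3, 6}; g ≡ 0 at y ∈ {10}; common: ∅.
Collecting: common zeros = {(0, 0), (4, 4)}, so the count is 2.
Comparison with the Bézout bound: 2 ≤ 2 = deg(f)·deg(g), as expected for curves with no common component (the bound is attained).


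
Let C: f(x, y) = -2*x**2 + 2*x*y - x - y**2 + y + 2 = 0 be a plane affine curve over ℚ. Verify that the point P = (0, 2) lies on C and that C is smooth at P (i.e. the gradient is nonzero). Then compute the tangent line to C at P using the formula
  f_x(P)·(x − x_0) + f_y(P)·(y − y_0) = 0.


Tangent line at P: 3*x - 3*y + 6 = 0.

Step 1: f(0, 2) = 0, so P lies on C.
Step 2: partial derivatives
  f_x(x, y) = -4*x + 2*y - 1, f_y(x, y) = 2*x - 2*y + 1.
  f_x(P) = 3, f_y(P) = -3 (gradient nonzero, so P is smooth).
Step 3: tangent line at P: 3·(x − 0) + -3·(y − 2) = 0.
Expanding: 3*x - 3*y + 6 = 0.


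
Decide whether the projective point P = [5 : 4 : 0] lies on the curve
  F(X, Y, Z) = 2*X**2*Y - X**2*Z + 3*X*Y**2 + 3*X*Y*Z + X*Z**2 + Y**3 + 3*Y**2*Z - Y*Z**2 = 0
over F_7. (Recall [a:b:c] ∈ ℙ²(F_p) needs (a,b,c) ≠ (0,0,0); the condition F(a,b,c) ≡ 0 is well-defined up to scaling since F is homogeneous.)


F(5,4,0) ≡ 0 (mod 7); P is on the curve.

Evaluate F(5, 4, 0) term-by-term (mod 7).
  2*X**2*Y ↦ 2·25·4·1 = 200
  -X**2*Z ↦ -1·25·1·0 = 0
  3*X*Y**2 ↦ 3·5·16·1 = 240
  3*X*Y*Z ↦ 3·5·4·0 = 0
  X*Z**2 ↦ 1·5·1·0 = 0
  Y**3 ↦ 1·1·64·1 = 64
  3*Y**2*Z ↦ 3·1·16·0 = 0
  -Y*Z**2 ↦ -1·1·4·0 = 0
Sum: F(5, 4, 0) = (200) + (0) + (240) + (0) + (0) + (64) + (0) + (0) = 504.
Reducing mod 7: 504 ≡ 0 (mod 7).
Since F(a, b, c) ≡ 0 (mod 7), P lies on the curve.


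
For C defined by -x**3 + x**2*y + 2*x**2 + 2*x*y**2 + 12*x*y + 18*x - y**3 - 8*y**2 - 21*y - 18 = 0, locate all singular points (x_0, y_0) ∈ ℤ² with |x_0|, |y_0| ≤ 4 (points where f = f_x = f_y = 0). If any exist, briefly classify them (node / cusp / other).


Singular points: {(0, -3)}; classification: node.

Compute partial derivatives:
  f_x = -3*x**2 + 2*x*y + 4*x + 2*y**2 + 12*y + 18.
  f_y = x**2 + 4*x*y + 12*x - 3*y**2 - 16*y - 21.
Scan x_0 ∈ {−4, ..., 4}. For each x_0, f_y(x_0, y) is a polynomial in y; find its integer roots y ∈ {−4, ..., 4}, then test f_x and f at those candidates.
  x = -4: f_y(-4, y) = -3*y**2 - 32*y - 53; no integer root y with |y| ≤ 4.
  x = -3: f_y(-3, y) = -3*y**2 - 28*y - 48; no integer root y with |y| ≤ 4.
  x = -2: f_y(-2, y) = -3*y**2 - 24*y - 41; no integer root y with |y| ≤ 4.
  x = -1: f_y(-1, y) = -3*y**2 - 20*y - 32; vanishes at y ∈ {-4}. (-1, -4): f_x = 3 ≠ 0.
  x = 0: f_y(0, y) = -3*y**2 - 16*y - 21; vanishes at y ∈ {-3}. (0, -3): f_x = 0, f = 0 — SINGULAR.
  x = 1: f_y(1, y) = -3*y**2 - 12*y - 8; no integer root y with |y| ≤ 4.
  x = 2: f_y(2, y) = -3*y**2 - 8*y + 7; no integer root y with |y| ≤ 4.
  x = 3: f_y(3, y) = -3*y**2 - 4*y + 24; no integer root y with |y| ≤ 4.
  x = 4: f_y(4, y) = 43 - 3*y**2; no integer root y with |y| ≤ 4.
Only singular point on the grid: (0, -3).
Classify: substitute x = 0 + u, y = -3 + v and expand: f = -u**3 + u**2*v - u**2 + 2*u*v**2 - v**3 + v**2.
No constant or linear terms (consistent with a singular point). Quadratic part: -u**2 + v**2. Cubic part: -u**3 + u**2*v + 2*u*v**2 - v**3.
The quadratic part v**2 - u**2 = (v − u)(v + u) splits into two distinct linear factors, so there are two distinct tangent lines y − -3 = ±(x − 0) — this is a node (ordinary double point).
Classification: node.


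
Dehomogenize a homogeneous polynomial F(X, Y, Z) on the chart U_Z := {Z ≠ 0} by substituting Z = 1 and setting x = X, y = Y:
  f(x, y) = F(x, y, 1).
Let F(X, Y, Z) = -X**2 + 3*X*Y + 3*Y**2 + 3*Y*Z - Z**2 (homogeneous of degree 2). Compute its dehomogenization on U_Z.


f(x, y) = -x**2 + 3*x*y + 3*y**2 + 3*y - 1

On U_Z we set Z = 1. Each monomial c·X^i·Y^j·Z^k in F becomes c·x^i·y^j·1^k = c·x^i·y^j.
Substituting Z = 1: F(X, Y, 1) = -x**2 + 3*x*y + 3*y**2 + 3*y - 1.
Note: deg(f) ≤ deg(F) = 2; strict inequality happens when F is divisible by Z (lost terms).


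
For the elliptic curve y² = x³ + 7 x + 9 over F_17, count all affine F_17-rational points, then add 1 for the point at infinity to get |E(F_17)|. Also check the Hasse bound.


Affine points = {(0, 3), (0, 14), (1, 0), (4, 4), (4, 13), (5, 4), (5, 13), (8, 4), (8, 13), (9, 6), (9, 11), (10, 5), (10, 12), (12, 6), (12, 11), (13, 6), (13, 11), (15, 2), (15, 15), (16, 1), (16, 16)}; affine count = 21; |E(F_17)| = 22.

Discriminant check: Δ ∝ 4a³ + 27b² = 4·7³ + 27·9² = 4·343 + 27·81 ≡ 6 (mod 17). Nonzero ⇒ E is nonsingular.
For each x ∈ F_17, compute rhs = x³ + 7·x + 9 mod 17, then count y ∈ F_17 with y² ≡ rhs.
  x = 0: rhs = 9, matching y values: 3, 14 (2 points).
  x = 1: rhs = 0, matching y values: 0 (1 points).
  x = 2: rhs = 14, matching y values: none (0 points).
  x = 3: rhs = 6, matching y values: none (0 points).
  x = 4: rhs = 16, matching y values: 4, 13 (2 points).
  x = 5: rhs = 16, matching y values: 4, 13 (2 points).
  x = 6: rhs = 12, matching y values: none (0 points).
  x = 7: rhs = 10, matching y values: none (0 points).
  x = 8: rhs = 16, matching y values: 4, 13 (2 points).
  x = 9: rhs = 2, matching y values: 6, 11 (2 points).
  x = 10: rhs = 8, matching y values: 5, 12 (2 points).
  x = 11: rhs = 6, matching y values: none (0 points).
  x = 12: rhs = 2, matching y values: 6, 11 (2 points).
  x = 13: rhs = 2, matching y values: 6, 11 (2 points).
  x = 14: rhs = 12, matching y values: none (0 points).
  x = 15: rhs = 4, matching y values: 2, 15 (2 points).
  x = 16: rhs = 1, matching y values: 1, 16 (2 points).
Total affine count: 21.
Full point count |E(F_17)| = 21 + 1 = 22.
Hasse bound: |22 − (17+1)| = |4| = 4 ≤ 2√17 ≈ 8.2462 ✓.


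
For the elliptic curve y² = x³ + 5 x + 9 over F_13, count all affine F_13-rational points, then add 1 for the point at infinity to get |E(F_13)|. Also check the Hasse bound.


Affine points = {(0, 3), (0, 10), (2, 1), (2, 12), (3, 5), (3, 8), (5, 4), (5, 9), (7, 6), (7, 7), (9, 4), (9, 9), (11, 2), (11, 11), (12, 4), (12, 9)}; affine count = 16; |E(F_13)| = 17.

Discriminant check: Δ ∝ 4a³ + 27b² = 4·5³ + 27·9² = 4·125 + 27·81 ≡ 9 (mod 13). Nonzero ⇒ E is nonsingular.
For each x ∈ F_13, compute rhs = x³ + 5·x + 9 mod 13, then count y ∈ F_13 with y² ≡ rhs.
  x = 0: rhs = 9, matching y values: 3, 10 (2 points).
  x = 1: rhs = 2, matching y values: none (0 points).
  x = 2: rhs = 1, matching y values: 1, 12 (2 points).
  x = 3: rhs = 12, matching y values: 5, 8 (2 points).
  x = 4: rhs = 2, matching y values: none (0 points).
  x = 5: rhs = 3, matching y values: 4, 9 (2 points).
  x = 6: rhs = 8, matching y values: none (0 points).
  x = 7: rhs = 10, matching y values: 6, 7 (2 points).
  x = 8: rhs = 2, matching y values: none (0 points).
  x = 9: rhs = 3, matching y values: 4, 9 (2 points).
  x = 10: rhs = 6, matching y values: none (0 points).
  x = 11: rhs = 4, matching y values: 2, 11 (2 points).
  x = 12: rhs = 3, matching y values: 4, 9 (2 points).
Total affine count: 16.
Full point count |E(F_13)| = 16 + 1 = 17.
Hasse bound: |17 − (13+1)| = |3| = 3 ≤ 2√13 ≈ 7.2111 ✓.


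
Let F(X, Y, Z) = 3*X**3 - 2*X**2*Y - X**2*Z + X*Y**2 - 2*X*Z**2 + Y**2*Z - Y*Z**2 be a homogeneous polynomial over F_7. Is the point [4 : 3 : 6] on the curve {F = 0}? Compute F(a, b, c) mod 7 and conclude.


F(4,3,6) ≡ 2 (mod 7); P is NOT on the curve.

Evaluate F(4, 3, 6) term-by-term (mod 7).
  3*X**3 ↦ 3·64·1·1 = 192
  -2*X**2*Y ↦ -2·16·3·1 = -96
  -X**2*Z ↦ -1·16·1·6 = -96
  X*Y**2 ↦ 1·4·9·1 = 36
  -2*X*Z**2 ↦ -2·4·1·36 = -288
  Y**2*Z ↦ 1·1·9·6 = 54
  -Y*Z**2 ↦ -1·1·3·36 = -108
Sum: F(4, 3, 6) = (192) + (-96) + (-96) + (36) + (-288) + (54) + (-108) = -306.
Reducing mod 7: -306 ≡ 2 (mod 7).
Since F(a, b, c) ≡ 2 ≠ 0 (mod 7), P does NOT lie on the curve.


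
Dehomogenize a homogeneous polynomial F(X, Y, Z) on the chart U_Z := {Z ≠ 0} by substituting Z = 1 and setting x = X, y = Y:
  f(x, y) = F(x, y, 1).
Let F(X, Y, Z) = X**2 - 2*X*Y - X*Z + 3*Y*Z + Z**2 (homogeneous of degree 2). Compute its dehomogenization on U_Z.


f(x, y) = x**2 - 2*x*y - x + 3*y + 1

On U_Z we set Z = 1. Each monomial c·X^i·Y^j·Z^k in F becomes c·x^i·y^j·1^k = c·x^i·y^j.
Substituting Z = 1: F(X, Y, 1) = x**2 - 2*x*y - x + 3*y + 1.
Note: deg(f) ≤ deg(F) = 2; strict inequality happens when F is divisible by Z (lost terms).


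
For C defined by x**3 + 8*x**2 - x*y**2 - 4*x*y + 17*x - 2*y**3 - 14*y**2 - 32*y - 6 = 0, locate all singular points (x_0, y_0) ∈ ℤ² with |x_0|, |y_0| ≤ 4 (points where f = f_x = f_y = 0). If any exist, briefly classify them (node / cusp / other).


Singular points: {(-3, -2)}; classification: node.

Compute partial derivatives:
  f_x = 3*x**2 + 16*x - y**2 - 4*y + 17.
  f_y = -2*x*y - 4*x - 6*y**2 - 28*y - 32.
Scan x_0 ∈ {−4, ..., 4}. For each x_0, f_y(x_0, y) is a polynomial in y; find its integer roots y ∈ {−4, ..., 4}, then test f_x and f at those candidates.
  x = -4: f_y(-4, y) = -6*y**2 - 20*y - 16; vanishes at y ∈ {-2}. (-4, -2): f_x = 5 ≠ 0.
  x = -3: f_y(-3, y) = -6*y**2 - 22*y - 20; vanishes at y ∈ {-2}. (-3, -2): f_x = 0, f = 0 — SINGULAR.
  x = -2: f_y(-2, y) = -6*y**2 - 24*y - 24; vanishes at y ∈ {-2}. (-2, -2): f_x = 1 ≠ 0.
  x = -1: f_y(-1, y) = -6*y**2 - 26*y - 28; vanishes at y ∈ {-2}. (-1, -2): f_x = 8 ≠ 0.
  x = 0: f_y(0, y) = -6*y**2 - 28*y - 32; vanishes at y ∈ {-2}. (0, -2): f_x = 21 ≠ 0.
  x = 1: f_y(1, y) = -6*y**2 - 30*y - 36; vanishes at y ∈ {-3, -2}. (1, -3): f_x = 39 ≠ 0; (1, -2): f_x = 40 ≠ 0.
  x = 2: f_y(2, y) = -6*y**2 - 32*y - 40; vanishes at y ∈ {-2}. (2, -2): f_x = 65 ≠ 0.
  x = 3: f_y(3, y) = -6*y**2 - 34*y - 44; vanishes at y ∈ {-2}. (3, -2): f_x = 96 ≠ 0.
  x = 4: f_y(4, y) = -6*y**2 - 36*y - 48; vanishes at y ∈ {-4, -2}. (4, -4): f_x = 129 ≠ 0; (4, -2): f_x = 133 ≠ 0.
Only singular point on the grid: (-3, -2).
Classify: substitute x = -3 + u, y = -2 + v and expand: f = u**3 - u**2 - u*v**2 - 2*v**3 + v**2.
No constant or linear terms (consistent with a singular point). Quadratic part: -u**2 + v**2. Cubic part: u**3 - u*v**2 - 2*v**3.
The quadratic part v**2 - u**2 = (v − u)(v + u) splits into two distinct linear factors, so there are two distinct tangent lines y − -2 = ±(x − -3) — this is a node (ordinary double point).
Classification: node.


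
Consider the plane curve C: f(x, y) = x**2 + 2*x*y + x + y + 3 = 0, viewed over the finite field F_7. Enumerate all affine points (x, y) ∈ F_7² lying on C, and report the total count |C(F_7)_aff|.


Affine F_7-points: {(0, 4), (1, 3), (2, 1), (4, 6), (5, 4), (6, 3)}; count = 6.

For each of the 49 pairs (x, y) ∈ F_7², evaluate f(x, y) mod 7. Record the zeros.
  x = 0: [0↦3, 1↦4, 2↦5, 3↦6, 4↦0, 5↦1, 6↦2]  zeros at y ∈ {4}
  x = 1: [0↦5, 1↦1, 2↦4, 3↦0, 4↦3, 5↦6, 6↦2]  zeros at y ∈ {3}
  x = 2: [0↦2, 1↦0, 2↦5, 3↦3, 4↦1, 5↦6, 6↦4]  zeros at y ∈ {1}
  x = 3: [0↦1, 1↦1, 2↦1, 3↦1, 4↦1, 5↦1, 6↦1]  zeros at y ∈ ∅
  x = 4: [0↦2, 1↦4, 2↦6, 3↦1, 4↦3, 5↦5, 6↦0]  zeros at y ∈ {6}
  x = 5: [0↦5, 1↦2, 2↦6, 3↦3, 4↦0, 5↦4, 6↦1]  zeros at y ∈ {4}
  x = 6: [0↦3, 1↦2, 2↦1, 3↦0, 4↦6, 5↦5, 6↦4]  zeros at y ∈ {3}
Collecting zeros: affine points = {(0, 4), (1, 3), (2, 1), (4, 6), (5, 4), (6, 3)}.
Total count |C(F_7)_aff| = 6.


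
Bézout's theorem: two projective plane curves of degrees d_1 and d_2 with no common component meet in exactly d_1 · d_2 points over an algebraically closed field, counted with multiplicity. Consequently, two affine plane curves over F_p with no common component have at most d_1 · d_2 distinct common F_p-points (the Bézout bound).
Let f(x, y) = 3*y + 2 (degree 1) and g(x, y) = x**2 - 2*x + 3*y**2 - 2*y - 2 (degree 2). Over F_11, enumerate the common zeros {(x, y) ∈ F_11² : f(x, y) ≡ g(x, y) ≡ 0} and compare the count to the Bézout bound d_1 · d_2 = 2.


Common zeros: {(3, 3), (10, 3)}; count = 2; Bézout bound = 2.

deg(f) = 1, deg(g) = 2, so Bézout bound = 2.
Scan x ∈ F_11. For each x, list the y ∈ F_11 with f(x, y) ≡ 0 and those with g(x, y) ≡ 0 (mod 11); the common zeros in that column are the intersection.
  x = 0: f ≡ 0 at y ∈ {3}; g ≡ 0 at y ∈ ∅; common: ∅.
  x = 1: f ≡ 0 at y ∈ {3}; g ≡ 0 at y ∈ ∅; common: ∅.
  x = 2: f ≡ 0 at y ∈ {3}; g ≡ 0 at y ∈ ∅; common: ∅.
  x = 3: f ≡ 0 at y ∈ {3}; g ≡ 0 at y ∈ {3, 5}; common: {3}.
  x = 4: f ≡ 0 at y ∈ {3}; g ≡ 0 at y ∈ {9, 10}; common: ∅.
  x = 5: f ≡ 0 at y ∈ {3}; g ≡ 0 at y ∈ ∅; common: ∅.
  x = 6: f ≡ 0 at y ∈ {3}; g ≡ 0 at y ∈ {0, 8}; common: ∅.
  x = 7: f ≡ 0 at y ∈ {3}; g ≡ 0 at y ∈ {0, 8}; common: ∅.
  x = 8: f ≡ 0 at y ∈ {3}; g ≡ 0 at y ∈ ∅; common: ∅.
  x = 9: f ≡ 0 at y ∈ {3}; g ≡ 0 at y ∈ {9, 10}; common: ∅.
  x = 10: f ≡ 0 at y ∈ {3}; g ≡ 0 at y ∈ {3, 5}; common: {3}.
Collecting: common zeros = {(3, 3), (10, 3)}, so the count is 2.
Comparison with the Bézout bound: 2 ≤ 2 = deg(f)·deg(g), as expected for curves with no common component (the bound is attained).


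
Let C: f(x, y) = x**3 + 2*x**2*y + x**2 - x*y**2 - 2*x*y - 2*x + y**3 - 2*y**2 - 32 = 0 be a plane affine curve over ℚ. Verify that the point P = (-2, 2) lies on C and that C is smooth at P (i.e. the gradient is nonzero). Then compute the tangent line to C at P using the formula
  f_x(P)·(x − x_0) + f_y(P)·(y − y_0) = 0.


Tangent line at P: -18*x + 24*y - 84 = 0.

Step 1: f(-2, 2) = 0, so P lies on C.
Step 2: partial derivatives
  f_x(x, y) = 3*x**2 + 4*x*y + 2*x - y**2 - 2*y - 2, f_y(x, y) = 2*x**2 - 2*x*y - 2*x + 3*y**2 - 4*y.
  f_x(P) = -18, f_y(P) = 24 (gradient nonzero, so P is smooth).
Step 3: tangent line at P: -18·(x − -2) + 24·(y − 2) = 0.
Expanding: -18*x + 24*y - 84 = 0.


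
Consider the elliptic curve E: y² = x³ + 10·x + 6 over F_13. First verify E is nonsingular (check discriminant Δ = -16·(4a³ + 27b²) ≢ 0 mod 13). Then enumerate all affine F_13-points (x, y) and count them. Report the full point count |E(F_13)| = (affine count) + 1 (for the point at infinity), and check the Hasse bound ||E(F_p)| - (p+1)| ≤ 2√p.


Affine points = {(1, 2), (1, 11), (5, 5), (5, 8), (6, 3), (6, 10), (7, 4), (7, 9), (8, 0), (10, 1), (10, 12), (11, 2), (11, 11)}; affine count = 13; |E(F_13)| = 14.

Discriminant check: Δ ∝ 4a³ + 27b² = 4·10³ + 27·6² = 4·1000 + 27·36 ≡ 6 (mod 13). Nonzero ⇒ E is nonsingular.
For each x ∈ F_13, compute rhs = x³ + 10·x + 6 mod 13, then count y ∈ F_13 with y² ≡ rhs.
  x = 0: rhs = 6, matching y values: none (0 points).
  x = 1: rhs = 4, matching y values: 2, 11 (2 points).
  x = 2: rhs = 8, matching y values: none (0 points).
  x = 3: rhs = 11, matching y values: none (0 points).
  x = 4: rhs = 6, matching y values: none (0 points).
  x = 5: rhs = 12, matching y values: 5, 8 (2 points).
  x = 6: rhs = 9, matching y values: 3, 10 (2 points).
  x = 7: rhs = 3, matching y values: 4, 9 (2 points).
  x = 8: rhs = 0, matching y values: 0 (1 points).
  x = 9: rhs = 6, matching y values: none (0 points).
  x = 10: rhs = 1, matching y values: 1, 12 (2 points).
  x = 11: rhs = 4, matching y values: 2, 11 (2 points).
  x = 12: rhs = 8, matching y values: none (0 points).
Total affine count: 13.
Full point count |E(F_13)| = 13 + 1 = 14.
Hasse bound: |14 − (13+1)| = |0| = 0 ≤ 2√13 ≈ 7.2111 ✓.


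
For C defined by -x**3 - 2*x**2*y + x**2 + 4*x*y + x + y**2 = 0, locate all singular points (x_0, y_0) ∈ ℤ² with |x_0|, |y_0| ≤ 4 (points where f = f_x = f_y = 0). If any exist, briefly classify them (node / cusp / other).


Singular points: {(1, -1)}; classification: cusp.

Compute partial derivatives:
  f_x = -3*x**2 - 4*x*y + 2*x + 4*y + 1.
  f_y = -2*x**2 + 4*x + 2*y.
Scan x_0 ∈ {−4, ..., 4}. For each x_0, f_y(x_0, y) is a polynomial in y; find its integer roots y ∈ {−4, ..., 4}, then test f_x and f at those candidates.
  x = -4: f_y(-4, y) = 2*y - 48; no integer root y with |y| ≤ 4.
  x = -3: f_y(-3, y) = 2*y - 30; no integer root y with |y| ≤ 4.
  x = -2: f_y(-2, y) = 2*y - 16; no integer root y with |y| ≤ 4.
  x = -1: f_y(-1, y) = 2*y - 6; vanishes at y ∈ {3}. (-1, 3): f_x = 20 ≠ 0.
  x = 0: f_y(0, y) = 2*y; vanishes at y ∈ {0}. (0, 0): f_x = 1 ≠ 0.
  x = 1: f_y(1, y) = 2*y + 2; vanishes at y ∈ {-1}. (1, -1): f_x = 0, f = 0 — SINGULAR.
  x = 2: f_y(2, y) = 2*y; vanishes at y ∈ {0}. (2, 0): f_x = -7 ≠ 0.
  x = 3: f_y(3, y) = 2*y - 6; vanishes at y ∈ {3}. (3, 3): f_x = -44 ≠ 0.
  x = 4: f_y(4, y) = 2*y - 16; no integer root y with |y| ≤ 4.
Only singular point on the grid: (1, -1).
Classify: substitute x = 1 + u, y = -1 + v and expand: f = -u**3 - 2*u**2*v + v**2.
No constant or linear terms (consistent with a singular point). Quadratic part: v**2. Cubic part: -u**3 - 2*u**2*v.
The quadratic part v**2 is a perfect square, so there is a single (double) tangent line v = 0, i.e. y = -1. Restricting the cubic part to that line (v = 0) leaves -u**3 ≠ 0, so f is not divisible by v and the branch is v² ≈ u**3 to lowest order — this is a cusp.
Classification: cusp.


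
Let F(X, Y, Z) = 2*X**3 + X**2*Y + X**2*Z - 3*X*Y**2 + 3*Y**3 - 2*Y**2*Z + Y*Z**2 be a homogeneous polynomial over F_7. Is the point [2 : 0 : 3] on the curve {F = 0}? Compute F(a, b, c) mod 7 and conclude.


F(2,0,3) ≡ 0 (mod 7); P is on the curve.

Evaluate F(2, 0, 3) term-by-term (mod 7).
  2*X**3 ↦ 2·8·1·1 = 16
  X**2*Y ↦ 1·4·0·1 = 0
  X**2*Z ↦ 1·4·1·3 = 12
  -3*X*Y**2 ↦ -3·2·0·1 = 0
  3*Y**3 ↦ 3·1·0·1 = 0
  -2*Y**2*Z ↦ -2·1·0·3 = 0
  Y*Z**2 ↦ 1·1·0·9 = 0
Sum: F(2, 0, 3) = (16) + (0) + (12) + (0) + (0) + (0) + (0) = 28.
Reducing mod 7: 28 ≡ 0 (mod 7).
Since F(a, b, c) ≡ 0 (mod 7), P lies on the curve.


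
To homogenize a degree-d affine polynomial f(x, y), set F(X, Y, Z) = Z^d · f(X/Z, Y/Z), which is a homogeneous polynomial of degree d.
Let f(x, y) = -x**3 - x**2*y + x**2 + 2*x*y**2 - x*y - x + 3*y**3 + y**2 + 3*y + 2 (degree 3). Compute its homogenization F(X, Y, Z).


F(X, Y, Z) = -X**3 - X**2*Y + X**2*Z + 2*X*Y**2 - X*Y*Z - X*Z**2 + 3*Y**3 + Y**2*Z + 3*Y*Z**2 + 2*Z**3

deg(f) = 3.
Substitute x = X/Z, y = Y/Z into f, then multiply by Z^3.
  monomial -1·x^3·y^0 ↦ -1·X^3·Y^0·Z^0.
  monomial -1·x^2·y^1 ↦ -1·X^2·Y^1·Z^0.
  monomial 1·x^2·y^0 ↦ 1·X^2·Y^0·Z^1.
  monomial 2·x^1·y^2 ↦ 2·X^1·Y^2·Z^0.
  monomial -1·x^1·y^1 ↦ -1·X^1·Y^1·Z^1.
  monomial -1·x^1·y^0 ↦ -1·X^1·Y^0·Z^2.
  monomial 3·x^0·y^3 ↦ 3·X^0·Y^3·Z^0.
  monomial 1·x^0·y^2 ↦ 1·X^0·Y^2·Z^1.
  monomial 3·x^0·y^1 ↦ 3·X^0·Y^1·Z^2.
  monomial 2·x^0·y^0 ↦ 2·X^0·Y^0·Z^3.
Collecting: F(X, Y, Z) = -X**3 - X**2*Y + X**2*Z + 2*X*Y**2 - X*Y*Z - X*Z**2 + 3*Y**3 + Y**2*Z + 3*Y*Z**2 + 2*Z**3.


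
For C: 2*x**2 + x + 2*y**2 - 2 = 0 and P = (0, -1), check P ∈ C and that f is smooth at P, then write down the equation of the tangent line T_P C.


Tangent line at P: x - 4*y - 4 = 0.

Step 1: f(0, -1) = 0, so P lies on C.
Step 2: partial derivatives
  f_x(x, y) = 4*x + 1, f_y(x, y) = 4*y.
  f_x(P) = 1, f_y(P) = -4 (gradient nonzero, so P is smooth).
Step 3: tangent line at P: 1·(x − 0) + -4·(y − -1) = 0.
Expanding: x - 4*y - 4 = 0.


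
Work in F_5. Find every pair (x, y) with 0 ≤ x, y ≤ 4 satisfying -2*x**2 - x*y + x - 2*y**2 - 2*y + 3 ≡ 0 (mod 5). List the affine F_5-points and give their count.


Affine F_5-points: {(1, 3), (3, 2), (3, 3), (4, 0), (4, 2)}; count = 5.

For each of the 25 pairs (x, y) ∈ F_5², evaluate f(x, y) mod 5. Record the zeros.
  x = 0: [0↦3, 1↦4, 2↦1, 3↦4, 4↦3]  zeros at y ∈ ∅
  x = 1: [0↦2, 1↦2, 2↦3, 3↦0, 4↦3]  zeros at y ∈ {3}
  x = 2: [0↦2, 1↦1, 2↦1, 3↦2, 4↦4]  zeros at y ∈ ∅
  x = 3: [0↦3, 1↦1, 2↦0, 3↦0, 4↦1]  zeros at y ∈ {2, 3}
  x = 4: [0↦0, 1↦2, 2↦0, 3↦4, 4↦4]  zeros at y ∈ {0, 2}
Collecting zeros: affine points = {(1, 3), (3, 2), (3, 3), (4, 0), (4, 2)}.
Total count |C(F_5)_aff| = 5.


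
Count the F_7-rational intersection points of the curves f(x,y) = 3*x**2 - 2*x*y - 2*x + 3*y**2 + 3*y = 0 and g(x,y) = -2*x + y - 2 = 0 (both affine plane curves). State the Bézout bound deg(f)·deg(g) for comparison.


Common zeros: {(3, 1), (5, 5)}; count = 2; Bézout bound = 2.

deg(f) = 2, deg(g) = 1, so Bézout bound = 2.
Scan x ∈ F_7. For each x, list the y ∈ F_7 with f(x, y) ≡ 0 and those with g(x, y) ≡ 0 (mod 7); the common zeros in that column are the intersection.
  x = 0: f ≡ 0 at y ∈ {0, 6}; g ≡ 0 at y ∈ {2}; common: ∅.
  x = 1: f ≡ 0 at y ∈ ∅; g ≡ 0 at y ∈ {4}; common: ∅.
  x = 2: f ≡ 0 at y ∈ ∅; g ≡ 0 at y ∈ {6}; common: ∅.
  x = 3: f ≡ 0 at y ∈ {0, 1}; g ≡ 0 at y ∈ {1}; common: {1}.
  x = 4: f ≡ 0 at y ∈ {2}; g ≡ 0 at y ∈ {3}; common: ∅.
  x = 5: f ≡ 0 at y ∈ {2, 5}; g ≡ 0 at y ∈ {5}; common: {5}.
  x = 6: f ≡ 0 at y ∈ {5}; g ≡ 0 at y ∈ {0}; common: ∅.
Collecting: common zeros = {(3, 1), (5, 5)}, so the count is 2.
Comparison with the Bézout bound: 2 ≤ 2 = deg(f)·deg(g), as expected for curves with no common component (the bound is attained).


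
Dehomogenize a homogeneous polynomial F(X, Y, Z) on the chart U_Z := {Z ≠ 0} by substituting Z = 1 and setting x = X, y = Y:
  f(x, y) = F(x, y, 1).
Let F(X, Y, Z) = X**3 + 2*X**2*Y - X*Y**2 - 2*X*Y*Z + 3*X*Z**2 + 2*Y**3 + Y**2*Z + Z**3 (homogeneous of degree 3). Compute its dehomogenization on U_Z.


f(x, y) = x**3 + 2*x**2*y - x*y**2 - 2*x*y + 3*x + 2*y**3 + y**2 + 1

On U_Z we set Z = 1. Each monomial c·X^i·Y^j·Z^k in F becomes c·x^i·y^j·1^k = c·x^i·y^j.
Substituting Z = 1: F(X, Y, 1) = x**3 + 2*x**2*y - x*y**2 - 2*x*y + 3*x + 2*y**3 + y**2 + 1.
Note: deg(f) ≤ deg(F) = 3; strict inequality happens when F is divisible by Z (lost terms).


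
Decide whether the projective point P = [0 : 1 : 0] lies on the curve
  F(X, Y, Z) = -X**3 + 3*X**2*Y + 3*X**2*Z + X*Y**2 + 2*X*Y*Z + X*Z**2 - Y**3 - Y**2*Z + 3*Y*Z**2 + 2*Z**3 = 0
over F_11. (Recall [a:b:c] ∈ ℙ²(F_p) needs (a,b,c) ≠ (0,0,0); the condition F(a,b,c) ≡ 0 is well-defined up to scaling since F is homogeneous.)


F(0,1,0) ≡ 10 (mod 11); P is NOT on the curve.

Evaluate F(0, 1, 0) term-by-term (mod 11).
  -X**3 ↦ -1·0·1·1 = 0
  3*X**2*Y ↦ 3·0·1·1 = 0
  3*X**2*Z ↦ 3·0·1·0 = 0
  X*Y**2 ↦ 1·0·1·1 = 0
  2*X*Y*Z ↦ 2·0·1·0 = 0
  X*Z**2 ↦ 1·0·1·0 = 0
  -Y**3 ↦ -1·1·1·1 = -1
  -Y**2*Z ↦ -1·1·1·0 = 0
  3*Y*Z**2 ↦ 3·1·1·0 = 0
  2*Z**3 ↦ 2·1·1·0 = 0
Sum: F(0, 1, 0) = (0) + (0) + (0) + (0) + (0) + (0) + (-1) + (0) + (0) + (0) = -1.
Reducing mod 11: -1 ≡ 10 (mod 11).
Since F(a, b, c) ≡ 10 ≠ 0 (mod 11), P does NOT lie on the curve.


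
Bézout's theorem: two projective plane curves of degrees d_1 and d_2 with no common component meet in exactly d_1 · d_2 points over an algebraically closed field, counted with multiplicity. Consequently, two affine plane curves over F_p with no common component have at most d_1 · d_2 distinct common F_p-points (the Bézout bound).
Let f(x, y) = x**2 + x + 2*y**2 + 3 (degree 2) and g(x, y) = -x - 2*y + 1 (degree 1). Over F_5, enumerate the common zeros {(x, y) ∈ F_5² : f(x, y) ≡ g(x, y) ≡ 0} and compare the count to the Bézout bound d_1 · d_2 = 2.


Common zeros: {(1, 0), (4, 1)}; count = 2; Bézout bound = 2.

deg(f) = 2, deg(g) = 1, so Bézout bound = 2.
Scan x ∈ F_5. For each x, list the y ∈ F_5 with f(x, y) ≡ 0 and those with g(x, y) ≡ 0 (mod 5); the common zeros in that column are the intersection.
  x = 0: f ≡ 0 at y ∈ {1, 4}; g ≡ 0 at y ∈ {3}; common: ∅.
  x = 1: f ≡ 0 at y ∈ {0}; g ≡ 0 at y ∈ {0}; common: {0}.
  x = 2: f ≡ 0 at y ∈ ∅; g ≡ 0 at y ∈ {2}; common: ∅.
  x = 3: f ≡ 0 at y ∈ {0}; g ≡ 0 at y ∈ {4}; common: ∅.
  x = 4: f ≡ 0 at y ∈ {1, 4}; g ≡ 0 at y ∈ {1}; common: {1}.
Collecting: common zeros = {(1, 0), (4, 1)}, so the count is 2.
Comparison with the Bézout bound: 2 ≤ 2 = deg(f)·deg(g), as expected for curves with no common component (the bound is attained).


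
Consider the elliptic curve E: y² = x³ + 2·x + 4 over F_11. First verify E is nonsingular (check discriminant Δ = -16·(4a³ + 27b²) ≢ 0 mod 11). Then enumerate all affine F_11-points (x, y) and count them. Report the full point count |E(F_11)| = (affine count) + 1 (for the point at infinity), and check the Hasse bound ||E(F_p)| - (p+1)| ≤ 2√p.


Affine points = {(0, 2), (0, 9), (2, 4), (2, 7), (3, 2), (3, 9), (6, 1), (6, 10), (7, 3), (7, 8), (8, 2), (8, 9), (9, 5), (9, 6), (10, 1), (10, 10)}; affine count = 16; |E(F_11)| = 17.

Discriminant check: Δ ∝ 4a³ + 27b² = 4·2³ + 27·4² = 4·8 + 27·16 ≡ 2 (mod 11). Nonzero ⇒ E is nonsingular.
For each x ∈ F_11, compute rhs = x³ + 2·x + 4 mod 11, then count y ∈ F_11 with y² ≡ rhs.
  x = 0: rhs = 4, matching y values: 2, 9 (2 points).
  x = 1: rhs = 7, matching y values: none (0 points).
  x = 2: rhs = 5, matching y values: 4, 7 (2 points).
  x = 3: rhs = 4, matching y values: 2, 9 (2 points).
  x = 4: rhs = 10, matching y values: none (0 points).
  x = 5: rhs = 7, matching y values: none (0 points).
  x = 6: rhs = 1, matching y values: 1, 10 (2 points).
  x = 7: rhs = 9, matching y values: 3, 8 (2 points).
  x = 8: rhs = 4, matching y values: 2, 9 (2 points).
  x = 9: rhs = 3, matching y values: 5, 6 (2 points).
  x = 10: rhs = 1, matching y values: 1, 10 (2 points).
Total affine count: 16.
Full point count |E(F_11)| = 16 + 1 = 17.
Hasse bound: |17 − (11+1)| = |5| = 5 ≤ 2√11 ≈ 6.6332 ✓.


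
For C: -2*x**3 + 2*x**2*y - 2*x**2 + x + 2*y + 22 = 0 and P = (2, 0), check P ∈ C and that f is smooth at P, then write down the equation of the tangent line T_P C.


Tangent line at P: -31*x + 10*y + 62 = 0.

Step 1: f(2, 0) = 0, so P lies on C.
Step 2: partial derivatives
  f_x(x, y) = -6*x**2 + 4*x*y - 4*x + 1, f_y(x, y) = 2*x**2 + 2.
  f_x(P) = -31, f_y(P) = 10 (gradient nonzero, so P is smooth).
Step 3: tangent line at P: -31·(x − 2) + 10·(y − 0) = 0.
Expanding: -31*x + 10*y + 62 = 0.


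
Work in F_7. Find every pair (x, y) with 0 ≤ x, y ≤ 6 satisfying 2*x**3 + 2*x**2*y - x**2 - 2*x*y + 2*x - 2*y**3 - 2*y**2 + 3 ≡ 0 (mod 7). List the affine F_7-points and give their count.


Affine F_7-points: {(0, 2), (1, 4), (1, 5), (3, 6), (4, 2), (5, 0), (5, 2), (5, 4)}; count = 8.

For each of the 49 pairs (x, y) ∈ F_7², evaluate f(x, y) mod 7. Record the zeros.
  x = 0: [0↦3, 1↦6, 2↦0, 3↦1, 4↦4, 5↦4, 6↦3]  zeros at y ∈ {2}
  x = 1: [0↦6, 1↦2, 2↦3, 3↦4, 4↦0, 5↦0, 6↦6]  zeros at y ∈ {4, 5}
  x = 2: [0↦5, 1↦5, 2↦3, 3↦1, 4↦1, 5↦5, 6↦1]  zeros at y ∈ ∅
  x = 3: [0↦5, 1↦6, 2↦5, 3↦4, 4↦5, 5↦3, 6↦0]  zeros at y ∈ {6}
  x = 4: [0↦4, 1↦3, 2↦0, 3↦4, 4↦3, 5↦6, 6↦1]  zeros at y ∈ {2}
  x = 5: [0↦0, 1↦1, 2↦0, 3↦6, 4↦0, 5↦5, 6↦2]  zeros at y ∈ {0, 2, 4}
  x = 6: [0↦5, 1↦5, 2↦3, 3↦1, 4↦1, 5↦5, 6↦1]  zeros at y ∈ ∅
Collecting zeros: affine points = {(0, 2), (1, 4), (1, 5), (3, 6), (4, 2), (5, 0), (5, 2), (5, 4)}.
Total count |C(F_7)_aff| = 8.


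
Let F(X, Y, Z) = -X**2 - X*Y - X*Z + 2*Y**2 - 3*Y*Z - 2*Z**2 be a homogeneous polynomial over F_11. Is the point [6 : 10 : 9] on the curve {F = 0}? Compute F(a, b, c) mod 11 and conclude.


F(6,10,9) ≡ 3 (mod 11); P is NOT on the curve.

Evaluate F(6, 10, 9) term-by-term (mod 11).
  -X**2 ↦ -1·36·1·1 = -36
  -X*Y ↦ -1·6·10·1 = -60
  -X*Z ↦ -1·6·1·9 = -54
  2*Y**2 ↦ 2·1·100·1 = 200
  -3*Y*Z ↦ -3·1·10·9 = -270
  -2*Z**2 ↦ -2·1·1·81 = -162
Sum: F(6, 10, 9) = (-36) + (-60) + (-54) + (200) + (-270) + (-162) = -382.
Reducing mod 11: -382 ≡ 3 (mod 11).
Since F(a, b, c) ≡ 3 ≠ 0 (mod 11), P does NOT lie on the curve.


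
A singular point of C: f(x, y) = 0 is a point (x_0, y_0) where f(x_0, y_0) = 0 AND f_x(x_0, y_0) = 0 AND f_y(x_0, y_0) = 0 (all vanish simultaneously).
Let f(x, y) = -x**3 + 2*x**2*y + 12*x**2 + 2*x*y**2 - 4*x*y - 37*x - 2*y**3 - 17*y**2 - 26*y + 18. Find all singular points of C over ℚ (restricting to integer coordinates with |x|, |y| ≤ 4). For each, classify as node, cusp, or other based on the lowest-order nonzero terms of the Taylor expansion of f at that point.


Singular points: {(3, -2)}; classification: node.

Compute partial derivatives:
  f_x = -3*x**2 + 4*x*y + 24*x + 2*y**2 - 4*y - 37.
  f_y = 2*x**2 + 4*x*y - 4*x - 6*y**2 - 34*y - 26.
Scan x_0 ∈ {−4, ..., 4}. For each x_0, f_y(x_0, y) is a polynomial in y; find its integer roots y ∈ {−4, ..., 4}, then test f_x and f at those candidates.
  x = -4: f_y(-4, y) = -6*y**2 - 50*y + 22; no integer root y with |y| ≤ 4.
  x = -3: f_y(-3, y) = -6*y**2 - 46*y + 4; no integer root y with |y| ≤ 4.
  x = -2: f_y(-2, y) = -6*y**2 - 42*y - 10; no integer root y with |y| ≤ 4.
  x = -1: f_y(-1, y) = -6*y**2 - 38*y - 20; no integer root y with |y| ≤ 4.
  x = 0: f_y(0, y) = -6*y**2 - 34*y - 26; no integer root y with |y| ≤ 4.
  x = 1: f_y(1, y) = -6*y**2 - 30*y - 28; no integer root y with |y| ≤ 4.
  x = 2: f_y(2, y) = -6*y**2 - 26*y - 26; no integer root y with |y| ≤ 4.
  x = 3: f_y(3, y) = -6*y**2 - 22*y - 20; vanishes at y ∈ {-2}. (3, -2): f_x = 0, f = 0 — SINGULAR.
  x = 4: f_y(4, y) = -6*y**2 - 18*y - 10; no integer root y with |y| ≤ 4.
Only singular point on the grid: (3, -2).
Classify: substitute x = 3 + u, y = -2 + v and expand: f = -u**3 + 2*u**2*v - u**2 + 2*u*v**2 - 2*v**3 + v**2.
No constant or linear terms (consistent with a singular point). Quadratic part: -u**2 + v**2. Cubic part: -u**3 + 2*u**2*v + 2*u*v**2 - 2*v**3.
The quadratic part v**2 - u**2 = (v − u)(v + u) splits into two distinct linear factors, so there are two distinct tangent lines y − -2 = ±(x − 3) — this is a node (ordinary double point).
Classification: node.


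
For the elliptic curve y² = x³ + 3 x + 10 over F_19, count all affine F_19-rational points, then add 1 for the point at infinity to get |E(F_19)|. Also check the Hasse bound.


Affine points = {(2, 9), (2, 10), (5, 6), (5, 13), (6, 4), (6, 15), (9, 5), (9, 14), (11, 5), (11, 14), (12, 8), (12, 11), (13, 2), (13, 17), (18, 5), (18, 14)}; affine count = 16; |E(F_19)| = 17.

Discriminant check: Δ ∝ 4a³ + 27b² = 4·3³ + 27·10² = 4·27 + 27·100 ≡ 15 (mod 19). Nonzero ⇒ E is nonsingular.
For each x ∈ F_19, compute rhs = x³ + 3·x + 10 mod 19, then count y ∈ F_19 with y² ≡ rhs.
  x = 0: rhs = 10, matching y values: none (0 points).
  x = 1: rhs = 14, matching y values: none (0 points).
  x = 2: rhs = 5, matching y values: 9, 10 (2 points).
  x = 3: rhs = 8, matching y values: none (0 points).
  x = 4: rhs = 10, matching y values: none (0 points).
  x = 5: rhs = 17, matching y values: 6, 13 (2 points).
  x = 6: rhs = 16, matching y values: 4, 15 (2 points).
  x = 7: rhs = 13, matching y values: none (0 points).
  x = 8: rhs = 14, matching y values: none (0 points).
  x = 9: rhs = 6, matching y values: 5, 14 (2 points).
  x = 10: rhs = 14, matching y values: none (0 points).
  x = 11: rhs = 6, matching y values: 5, 14 (2 points).
  x = 12: rhs = 7, matching y values: 8, 11 (2 points).
  x = 13: rhs = 4, matching y values: 2, 17 (2 points).
  x = 14: rhs = 3, matching y values: none (0 points).
  x = 15: rhs = 10, matching y values: none (0 points).
  x = 16: rhs = 12, matching y values: none (0 points).
  x = 17: rhs = 15, matching y values: none (0 points).
  x = 18: rhs = 6, matching y values: 5, 14 (2 points).
Total affine count: 16.
Full point count |E(F_19)| = 16 + 1 = 17.
Hasse bound: |17 − (19+1)| = |-3| = 3 ≤ 2√19 ≈ 8.7178 ✓.


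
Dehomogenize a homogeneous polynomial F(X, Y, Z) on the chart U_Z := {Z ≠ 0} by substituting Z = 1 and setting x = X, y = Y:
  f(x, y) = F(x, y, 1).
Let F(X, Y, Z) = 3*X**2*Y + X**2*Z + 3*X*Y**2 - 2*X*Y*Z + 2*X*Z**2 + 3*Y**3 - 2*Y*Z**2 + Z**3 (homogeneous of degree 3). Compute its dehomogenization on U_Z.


f(x, y) = 3*x**2*y + x**2 + 3*x*y**2 - 2*x*y + 2*x + 3*y**3 - 2*y + 1

On U_Z we set Z = 1. Each monomial c·X^i·Y^j·Z^k in F becomes c·x^i·y^j·1^k = c·x^i·y^j.
Substituting Z = 1: F(X, Y, 1) = 3*x**2*y + x**2 + 3*x*y**2 - 2*x*y + 2*x + 3*y**3 - 2*y + 1.
Note: deg(f) ≤ deg(F) = 3; strict inequality happens when F is divisible by Z (lost terms).


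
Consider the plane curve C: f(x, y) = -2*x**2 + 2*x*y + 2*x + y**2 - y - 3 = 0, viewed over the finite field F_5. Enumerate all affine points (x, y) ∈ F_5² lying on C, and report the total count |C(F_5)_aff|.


Affine F_5-points: {(3, 0)}; count = 1.

For each of the 25 pairs (x, y) ∈ F_5², evaluate f(x, y) mod 5. Record the zeros.
  x = 0: [0↦2, 1↦2, 2↦4, 3↦3, 4↦4]  zeros at y ∈ ∅
  x = 1: [0↦2, 1↦4, 2↦3, 3↦4, 4↦2]  zeros at y ∈ ∅
  x = 2: [0↦3, 1↦2, 2↦3, 3↦1, 4↦1]  zeros at y ∈ ∅
  x = 3: [0↦0, 1↦1, 2↦4, 3↦4, 4↦1]  zeros at y ∈ {0}
  x = 4: [0↦3, 1↦1, 2↦1, 3↦3, 4↦2]  zeros at y ∈ ∅
Collecting zeros: affine points = {(3, 0)}.
Total count |C(F_5)_aff| = 1.


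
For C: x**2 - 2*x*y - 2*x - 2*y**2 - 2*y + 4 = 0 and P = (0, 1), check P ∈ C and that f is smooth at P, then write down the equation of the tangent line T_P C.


Tangent line at P: -4*x - 6*y + 6 = 0.

Step 1: f(0, 1) = 0, so P lies on C.
Step 2: partial derivatives
  f_x(x, y) = 2*x - 2*y - 2, f_y(x, y) = -2*x - 4*y - 2.
  f_x(P) = -4, f_y(P) = -6 (gradient nonzero, so P is smooth).
Step 3: tangent line at P: -4·(x − 0) + -6·(y − 1) = 0.
Expanding: -4*x - 6*y + 6 = 0.


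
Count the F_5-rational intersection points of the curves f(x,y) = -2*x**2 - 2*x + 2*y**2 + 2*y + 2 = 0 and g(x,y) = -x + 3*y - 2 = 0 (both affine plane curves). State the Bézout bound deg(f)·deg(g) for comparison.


Common zeros: ∅; count = 0; Bézout bound = 2.

deg(f) = 2, deg(g) = 1, so Bézout bound = 2.
Scan x ∈ F_5. For each x, list the y ∈ F_5 with f(x, y) ≡ 0 and those with g(x, y) ≡ 0 (mod 5); the common zeros in that column are the intersection.
  x = 0: f ≡ 0 at y ∈ ∅; g ≡ 0 at y ∈ {4}; common: ∅.
  x = 1: f ≡ 0 at y ∈ {2}; g ≡ 0 at y ∈ {1}; common: ∅.
  x = 2: f ≡ 0 at y ∈ {0, 4}; g ≡ 0 at y ∈ {3}; common: ∅.
  x = 3: f ≡ 0 at y ∈ {2}; g ≡ 0 at y ∈ {0}; common: ∅.
  x = 4: f ≡ 0 at y ∈ ∅; g ≡ 0 at y ∈ {2}; common: ∅.
Collecting: common zeros = ∅, so the count is 0.
Comparison with the Bézout bound: 0 ≤ 2 = deg(f)·deg(g), as expected for curves with no common component (the affine F_5-count falls short of the bound because intersections may lie at infinity, over extension fields, or carry multiplicity).


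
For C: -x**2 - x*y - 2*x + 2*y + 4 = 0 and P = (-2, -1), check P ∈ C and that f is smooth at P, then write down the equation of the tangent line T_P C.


Tangent line at P: 3*x + 4*y + 10 = 0.

Step 1: f(-2, -1) = 0, so P lies on C.
Step 2: partial derivatives
  f_x(x, y) = -2*x - y - 2, f_y(x, y) = 2 - x.
  f_x(P) = 3, f_y(P) = 4 (gradient nonzero, so P is smooth).
Step 3: tangent line at P: 3·(x − -2) + 4·(y − -1) = 0.
Expanding: 3*x + 4*y + 10 = 0.


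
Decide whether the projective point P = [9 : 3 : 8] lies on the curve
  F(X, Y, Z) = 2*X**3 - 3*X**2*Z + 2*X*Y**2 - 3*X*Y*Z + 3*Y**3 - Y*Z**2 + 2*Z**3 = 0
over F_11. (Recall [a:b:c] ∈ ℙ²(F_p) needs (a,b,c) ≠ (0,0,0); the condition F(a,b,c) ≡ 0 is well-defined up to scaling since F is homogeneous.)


F(9,3,8) ≡ 7 (mod 11); P is NOT on the curve.

Evaluate F(9, 3, 8) term-by-term (mod 11).
  2*X**3 ↦ 2·729·1·1 = 1458
  -3*X**2*Z ↦ -3·81·1·8 = -1944
  2*X*Y**2 ↦ 2·9·9·1 = 162
  -3*X*Y*Z ↦ -3·9·3·8 = -648
  3*Y**3 ↦ 3·1·27·1 = 81
  -Y*Z**2 ↦ -1·1·3·64 = -192
  2*Z**3 ↦ 2·1·1·512 = 1024
Sum: F(9, 3, 8) = (1458) + (-1944) + (162) + (-648) + (81) + (-192) + (1024) = -59.
Reducing mod 11: -59 ≡ 7 (mod 11).
Since F(a, b, c) ≡ 7 ≠ 0 (mod 11), P does NOT lie on the curve.


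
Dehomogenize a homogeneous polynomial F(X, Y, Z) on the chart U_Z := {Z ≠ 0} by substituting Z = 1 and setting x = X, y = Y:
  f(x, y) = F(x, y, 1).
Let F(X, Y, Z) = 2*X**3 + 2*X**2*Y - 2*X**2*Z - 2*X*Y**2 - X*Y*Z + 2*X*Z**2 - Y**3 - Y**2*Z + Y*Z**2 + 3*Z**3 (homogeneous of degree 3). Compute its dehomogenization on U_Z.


f(x, y) = 2*x**3 + 2*x**2*y - 2*x**2 - 2*x*y**2 - x*y + 2*x - y**3 - y**2 + y + 3

On U_Z we set Z = 1. Each monomial c·X^i·Y^j·Z^k in F becomes c·x^i·y^j·1^k = c·x^i·y^j.
Substituting Z = 1: F(X, Y, 1) = 2*x**3 + 2*x**2*y - 2*x**2 - 2*x*y**2 - x*y + 2*x - y**3 - y**2 + y + 3.
Note: deg(f) ≤ deg(F) = 3; strict inequality happens when F is divisible by Z (lost terms).


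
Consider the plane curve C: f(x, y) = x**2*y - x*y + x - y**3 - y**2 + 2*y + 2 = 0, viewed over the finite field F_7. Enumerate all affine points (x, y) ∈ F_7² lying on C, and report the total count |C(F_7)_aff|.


Affine F_7-points: {(0, 3), (0, 4), (0, 6), (2, 2), (2, 5), (2, 6), (3, 3), (3, 5), (5, 0), (6, 4)}; count = 10.

For each of the 49 pairs (x, y) ∈ F_7², evaluate f(x, y) mod 7. Record the zeros.
  x = 0: [0↦2, 1↦2, 2↦1, 3↦0, 4↦0, 5↦2, 6↦0]  zeros at y ∈ {3, 4, 6}
  x = 1: [0↦3, 1↦3, 2↦2, 3↦1, 4↦1, 5↦3, 6↦1]  zeros at y ∈ ∅
  x = 2: [0↦4, 1↦6, 2↦0, 3↦1, 4↦3, 5↦0, 6↦0]  zeros at y ∈ {2, 5, 6}
  x = 3: [0↦5, 1↦4, 2↦2, 3↦0, 4↦6, 5↦0, 6↦4]  zeros at y ∈ {3, 5}
  x = 4: [0↦6, 1↦4, 2↦1, 3↦5, 4↦3, 5↦3, 6↦6]  zeros at y ∈ ∅
  x = 5: [0↦0, 1↦6, 2↦4, 3↦2, 4↦1, 5↦2, 6↦6]  zeros at y ∈ {0}
  x = 6: [0↦1, 1↦3, 2↦4, 3↦5, 4↦0, 5↦4, 6↦4]  zeros at y ∈ {4}
Collecting zeros: affine points = {(0, 3), (0, 4), (0, 6), (2, 2), (2, 5), (2, 6), (3, 3), (3, 5), (5, 0), (6, 4)}.
Total count |C(F_7)_aff| = 10.
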